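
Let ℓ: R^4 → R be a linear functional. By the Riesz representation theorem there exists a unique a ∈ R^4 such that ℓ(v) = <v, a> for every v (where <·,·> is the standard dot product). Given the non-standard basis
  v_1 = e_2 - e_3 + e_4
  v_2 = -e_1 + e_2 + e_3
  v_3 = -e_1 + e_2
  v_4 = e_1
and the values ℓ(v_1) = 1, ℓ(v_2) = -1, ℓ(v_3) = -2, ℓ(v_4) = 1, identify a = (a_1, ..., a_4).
a = (1, -1, 1, 3)

Write a = (a_1, ..., a_4) in the standard basis. For each basis vector v_i, ℓ(v_i) = <v_i, a> is a linear equation in the a_j's. Collect the n equations into a matrix system V a = ℓ, where row i of V is v_i (expressed in the standard basis). Since V is invertible (lower-triangular with 1s on the diagonal, up to permutation), solve by back-substitution:
  V =
[[0, 1, -1, 1],
 [-1, 1, 1, 0],
 [-1, 1, 0, 0],
 [1, 0, 0, 0]]
  V a = (1, -1, -2, 1)
Solving gives a = (1, -1, 1, 3).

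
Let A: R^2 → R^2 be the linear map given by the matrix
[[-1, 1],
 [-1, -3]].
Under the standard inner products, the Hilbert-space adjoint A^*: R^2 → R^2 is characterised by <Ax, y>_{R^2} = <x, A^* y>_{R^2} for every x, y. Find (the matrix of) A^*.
A^* = A^T =
[[-1, -1],
 [1, -3]]

For real matrices with standard dot products, the defining identity <Ax, y> = <x, A^* y> gives (Ax)^T y = x^T (A^*) y, i.e. x^T A^T y = x^T (A^*) y. Since this holds for all x, y, we must have A^* = A^T. Therefore
A^* =
[[-1, -1],
 [1, -3]].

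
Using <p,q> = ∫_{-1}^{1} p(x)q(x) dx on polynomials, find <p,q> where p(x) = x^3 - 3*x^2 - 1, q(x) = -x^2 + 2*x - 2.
<p,q> = 32/3

Expand the product: p(x)·q(x) = -x^5 + 5*x^4 - 8*x^3 + 7*x^2 - 2*x + 2.
∫_{-1}^{1} of each monomial x^k gives [2/(k+1) if k even, 0 if k odd]. Integrating term-by-term (or equivalently evaluating the antiderivative F(x) = -x^6/6 + x^5 - 2*x^4 + 7*x^3/3 - x^2 + 2*x at the endpoints):
  F(1) − F(−1) = 13/6 − (-17/2) = 32/3.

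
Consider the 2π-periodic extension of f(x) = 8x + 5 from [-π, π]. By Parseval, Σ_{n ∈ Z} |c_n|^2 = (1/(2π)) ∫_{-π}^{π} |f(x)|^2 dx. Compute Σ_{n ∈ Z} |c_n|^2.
Σ |c_n|^2 = 64π^2/3 + 25

Expand and integrate term by term over [-π, π]:
  ∫ (8x)^2 dx = 64·(2π^3/3); ∫ 2·8·(5)·x dx = 0 (odd integrand); ∫ 5^2 dx = 25·2π.
So (1/(2π)) ∫_{-π}^{π} (8x + 5)^2 dx = 64π^2/3 + 25 = 64π^2/3 + 25.
Parseval ⇒ Σ |c_n|^2 = 64π^2/3 + 25.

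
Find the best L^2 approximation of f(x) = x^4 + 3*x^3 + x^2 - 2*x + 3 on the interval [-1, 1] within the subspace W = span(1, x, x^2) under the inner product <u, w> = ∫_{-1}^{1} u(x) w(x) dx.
g(x) = 13*x^2/7 - x/5 + 102/35

The best approximation g ∈ W is the orthogonal projection of f onto W. Writing g = a_0 + a_1 x + a_2 x^2, the coefficients solve the normal equations G · a = b where
  G_{ij} = <φ_i, φ_j> and b_i = <f, φ_i>, with φ_0 = 1, φ_1 = x, φ_2 = x^2.
G =
  [2, 0, 2/3]
  [0, 2/3, 0]
  [2/3, 0, 2/5],
b = (106/15, -2/15, 94/35).
Solving gives a_0 = 102/35, a_1 = -1/5, a_2 = 13/7, so
  g(x) = 13*x^2/7 - x/5 + 102/35.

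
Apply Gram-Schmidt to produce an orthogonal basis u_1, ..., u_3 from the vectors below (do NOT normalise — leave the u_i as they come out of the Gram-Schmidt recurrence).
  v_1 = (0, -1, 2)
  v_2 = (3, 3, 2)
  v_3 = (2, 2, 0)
Orthogonal basis:
  u_1 = (0, -1, 2)
  u_2 = (3, 16/5, 8/5)
  u_3 = (32/109, -24/109, -12/109)

Apply the Gram-Schmidt recurrence
  u_1 = v_1
  u_i = v_i − Σ_{j<i} ((v_i · u_j) / (u_j · u_j)) · u_j.

Step by step this gives:
  u_1 = (0, -1, 2)
  u_2 = (3, 16/5, 8/5)
  u_3 = (32/109, -24/109, -12/109)

Orthogonality check:
  u_2 · u_1 = 0 (should be 0)
  u_3 · u_1 = 0 (should be 0)
  u_3 · u_2 = 0 (should be 0)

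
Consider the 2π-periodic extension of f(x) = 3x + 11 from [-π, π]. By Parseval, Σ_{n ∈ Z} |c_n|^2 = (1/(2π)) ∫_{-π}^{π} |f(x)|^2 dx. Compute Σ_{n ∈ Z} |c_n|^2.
Σ |c_n|^2 = 3π^2 + 121

Expand and integrate term by term over [-π, π]:
  ∫ (3x)^2 dx = 9·(2π^3/3); ∫ 2·3·(11)·x dx = 0 (odd integrand); ∫ 11^2 dx = 121·2π.
So (1/(2π)) ∫_{-π}^{π} (3x + 11)^2 dx = 9π^2/3 + 121 = 3π^2 + 121.
Parseval ⇒ Σ |c_n|^2 = 3π^2 + 121.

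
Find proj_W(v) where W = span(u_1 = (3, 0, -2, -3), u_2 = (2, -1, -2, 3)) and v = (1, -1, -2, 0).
proj_W(v) = (651/395, -147/395, -532/395, 84/395)

Set up U = [u_1 | ... | u_2] ∈ R^(4×2). The projector onto W = col(U) is P = U (U^T U)^(-1) U^T.
Compute U^T U =
  [22, 1]
  [1, 18],
and U^T v = (7, 7).
Solve U^T U · c = U^T v for the coefficients: c = (119/395, 147/395). The projection is proj_W(v) = U c.
Check: (v - proj_W(v)) · u_1 = 0  (should be 0).
Check: (v - proj_W(v)) · u_2 = 0  (should be 0).
Result: proj_W(v) = (651/395, -147/395, -532/395, 84/395).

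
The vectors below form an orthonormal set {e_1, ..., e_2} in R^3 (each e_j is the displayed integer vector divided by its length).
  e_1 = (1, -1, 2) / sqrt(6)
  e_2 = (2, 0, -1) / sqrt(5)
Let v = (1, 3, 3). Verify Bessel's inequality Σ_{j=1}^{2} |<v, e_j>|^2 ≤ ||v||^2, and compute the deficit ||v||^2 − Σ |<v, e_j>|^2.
Σ |<v, e_j>|^2 = 43/15; ||v||^2 = 19; deficit = 242/15

Write each e_j = u_j / sqrt(<u_j, u_j>) where u_j is the displayed integer vector. Then <v, e_j> = <v, u_j> / sqrt(<u_j, u_j>), so |<v, e_j>|^2 = <v, u_j>^2 / <u_j, u_j>.
Coefficients: <v, e_1> = 4/sqrt(6), <v, e_2> = -1/sqrt(5).
Square and sum: Σ |<v, e_j>|^2 = 43/15.
Compute ||v||^2 = v·v = 19.
Deficit = 19 − 43/15 = 242/15 ≥ 0, confirming Bessel's inequality. (The deficit equals ||v − Σ <v,e_j> e_j||^2, the squared distance from v to span{e_j}.)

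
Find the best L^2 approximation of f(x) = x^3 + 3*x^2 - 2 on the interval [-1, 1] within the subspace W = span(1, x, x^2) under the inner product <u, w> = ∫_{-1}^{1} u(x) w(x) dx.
g(x) = 3*x^2 + 3*x/5 - 2

The best approximation g ∈ W is the orthogonal projection of f onto W. Writing g = a_0 + a_1 x + a_2 x^2, the coefficients solve the normal equations G · a = b where
  G_{ij} = <φ_i, φ_j> and b_i = <f, φ_i>, with φ_0 = 1, φ_1 = x, φ_2 = x^2.
G =
  [2, 0, 2/3]
  [0, 2/3, 0]
  [2/3, 0, 2/5],
b = (-2, 2/5, -2/15).
Solving gives a_0 = -2, a_1 = 3/5, a_2 = 3, so
  g(x) = 3*x^2 + 3*x/5 - 2.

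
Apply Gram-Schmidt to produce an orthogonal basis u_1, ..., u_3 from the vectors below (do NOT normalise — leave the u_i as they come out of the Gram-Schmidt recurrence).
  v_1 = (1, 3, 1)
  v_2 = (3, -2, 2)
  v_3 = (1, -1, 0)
Orthogonal basis:
  u_1 = (1, 3, 1)
  u_2 = (34/11, -19/11, 23/11)
  u_3 = (28/93, 7/186, -77/186)

Apply the Gram-Schmidt recurrence
  u_1 = v_1
  u_i = v_i − Σ_{j<i} ((v_i · u_j) / (u_j · u_j)) · u_j.

Step by step this gives:
  u_1 = (1, 3, 1)
  u_2 = (34/11, -19/11, 23/11)
  u_3 = (28/93, 7/186, -77/186)

Orthogonality check:
  u_2 · u_1 = 0 (should be 0)
  u_3 · u_1 = 0 (should be 0)
  u_3 · u_2 = 0 (should be 0)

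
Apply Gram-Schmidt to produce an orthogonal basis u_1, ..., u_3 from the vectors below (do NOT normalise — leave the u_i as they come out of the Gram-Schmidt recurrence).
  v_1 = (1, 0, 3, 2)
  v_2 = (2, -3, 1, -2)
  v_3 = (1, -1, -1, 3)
Orthogonal basis:
  u_1 = (1, 0, 3, 2)
  u_2 = (27/14, -3, 11/14, -15/7)
  u_3 = (241/251, -347/251, -441/251, 541/251)

Apply the Gram-Schmidt recurrence
  u_1 = v_1
  u_i = v_i − Σ_{j<i} ((v_i · u_j) / (u_j · u_j)) · u_j.

Step by step this gives:
  u_1 = (1, 0, 3, 2)
  u_2 = (27/14, -3, 11/14, -15/7)
  u_3 = (241/251, -347/251, -441/251, 541/251)

Orthogonality check:
  u_2 · u_1 = 0 (should be 0)
  u_3 · u_1 = 0 (should be 0)
  u_3 · u_2 = 0 (should be 0)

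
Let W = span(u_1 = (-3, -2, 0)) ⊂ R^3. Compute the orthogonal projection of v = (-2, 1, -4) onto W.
proj_W(v) = (-12/13, -8/13, 0)

Set up U = [u_1 | ... | u_1] ∈ R^(3×1). The projector onto W = col(U) is P = U (U^T U)^(-1) U^T.
Compute U^T U =
  [13],
and U^T v = (4).
Solve U^T U · c = U^T v for the coefficients: c = (4/13). The projection is proj_W(v) = U c.
Check: (v - proj_W(v)) · u_1 = 0  (should be 0).
Result: proj_W(v) = (-12/13, -8/13, 0).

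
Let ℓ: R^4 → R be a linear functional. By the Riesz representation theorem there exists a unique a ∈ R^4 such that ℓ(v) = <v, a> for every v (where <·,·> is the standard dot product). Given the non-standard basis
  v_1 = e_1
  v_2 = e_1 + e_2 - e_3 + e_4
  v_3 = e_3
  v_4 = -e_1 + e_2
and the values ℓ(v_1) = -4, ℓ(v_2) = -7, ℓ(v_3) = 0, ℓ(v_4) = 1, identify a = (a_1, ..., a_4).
a = (-4, -3, 0, 0)

Write a = (a_1, ..., a_4) in the standard basis. For each basis vector v_i, ℓ(v_i) = <v_i, a> is a linear equation in the a_j's. Collect the n equations into a matrix system V a = ℓ, where row i of V is v_i (expressed in the standard basis). Since V is invertible (lower-triangular with 1s on the diagonal, up to permutation), solve by back-substitution:
  V =
[[1, 0, 0, 0],
 [1, 1, -1, 1],
 [0, 0, 1, 0],
 [-1, 1, 0, 0]]
  V a = (-4, -7, 0, 1)
Solving gives a = (-4, -3, 0, 0).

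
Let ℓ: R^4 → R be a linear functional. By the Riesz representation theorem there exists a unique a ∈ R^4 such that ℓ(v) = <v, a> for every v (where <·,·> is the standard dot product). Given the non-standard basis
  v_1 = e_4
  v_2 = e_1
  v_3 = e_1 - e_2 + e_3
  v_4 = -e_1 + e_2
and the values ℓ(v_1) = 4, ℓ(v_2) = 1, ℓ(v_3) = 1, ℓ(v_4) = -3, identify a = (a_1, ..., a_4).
a = (1, -2, -2, 4)

Write a = (a_1, ..., a_4) in the standard basis. For each basis vector v_i, ℓ(v_i) = <v_i, a> is a linear equation in the a_j's. Collect the n equations into a matrix system V a = ℓ, where row i of V is v_i (expressed in the standard basis). Since V is invertible (lower-triangular with 1s on the diagonal, up to permutation), solve by back-substitution:
  V =
[[0, 0, 0, 1],
 [1, 0, 0, 0],
 [1, -1, 1, 0],
 [-1, 1, 0, 0]]
  V a = (4, 1, 1, -3)
Solving gives a = (1, -2, -2, 4).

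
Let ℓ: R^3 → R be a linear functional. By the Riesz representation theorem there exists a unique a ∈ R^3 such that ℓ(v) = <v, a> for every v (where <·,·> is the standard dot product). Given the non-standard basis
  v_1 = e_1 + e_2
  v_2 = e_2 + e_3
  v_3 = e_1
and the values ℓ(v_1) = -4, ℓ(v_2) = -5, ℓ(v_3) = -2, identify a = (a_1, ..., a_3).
a = (-2, -2, -3)

Write a = (a_1, ..., a_3) in the standard basis. For each basis vector v_i, ℓ(v_i) = <v_i, a> is a linear equation in the a_j's. Collect the n equations into a matrix system V a = ℓ, where row i of V is v_i (expressed in the standard basis). Since V is invertible (lower-triangular with 1s on the diagonal, up to permutation), solve by back-substitution:
  V =
[[1, 1, 0],
 [0, 1, 1],
 [1, 0, 0]]
  V a = (-4, -5, -2)
Solving gives a = (-2, -2, -3).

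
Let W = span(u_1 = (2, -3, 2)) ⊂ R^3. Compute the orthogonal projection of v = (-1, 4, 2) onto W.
proj_W(v) = (-20/17, 30/17, -20/17)

Set up U = [u_1 | ... | u_1] ∈ R^(3×1). The projector onto W = col(U) is P = U (U^T U)^(-1) U^T.
Compute U^T U =
  [17],
and U^T v = (-10).
Solve U^T U · c = U^T v for the coefficients: c = (-10/17). The projection is proj_W(v) = U c.
Check: (v - proj_W(v)) · u_1 = 0  (should be 0).
Result: proj_W(v) = (-20/17, 30/17, -20/17).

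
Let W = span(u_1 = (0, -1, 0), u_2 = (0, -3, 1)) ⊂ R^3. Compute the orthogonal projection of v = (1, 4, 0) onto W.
proj_W(v) = (0, 4, 0)

Set up U = [u_1 | ... | u_2] ∈ R^(3×2). The projector onto W = col(U) is P = U (U^T U)^(-1) U^T.
Compute U^T U =
  [1, 3]
  [3, 10],
and U^T v = (-4, -12).
Solve U^T U · c = U^T v for the coefficients: c = (-4, 0). The projection is proj_W(v) = U c.
Check: (v - proj_W(v)) · u_1 = 0  (should be 0).
Check: (v - proj_W(v)) · u_2 = 0  (should be 0).
Result: proj_W(v) = (0, 4, 0).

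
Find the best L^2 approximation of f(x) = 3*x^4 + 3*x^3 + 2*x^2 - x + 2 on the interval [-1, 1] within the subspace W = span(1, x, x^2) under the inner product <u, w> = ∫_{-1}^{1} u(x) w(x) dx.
g(x) = 32*x^2/7 + 4*x/5 + 61/35

The best approximation g ∈ W is the orthogonal projection of f onto W. Writing g = a_0 + a_1 x + a_2 x^2, the coefficients solve the normal equations G · a = b where
  G_{ij} = <φ_i, φ_j> and b_i = <f, φ_i>, with φ_0 = 1, φ_1 = x, φ_2 = x^2.
G =
  [2, 0, 2/3]
  [0, 2/3, 0]
  [2/3, 0, 2/5],
b = (98/15, 8/15, 314/105).
Solving gives a_0 = 61/35, a_1 = 4/5, a_2 = 32/7, so
  g(x) = 32*x^2/7 + 4*x/5 + 61/35.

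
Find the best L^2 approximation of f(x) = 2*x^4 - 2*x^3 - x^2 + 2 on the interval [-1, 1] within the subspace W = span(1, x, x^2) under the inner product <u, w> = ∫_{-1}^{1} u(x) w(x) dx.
g(x) = 5*x^2/7 - 6*x/5 + 64/35

The best approximation g ∈ W is the orthogonal projection of f onto W. Writing g = a_0 + a_1 x + a_2 x^2, the coefficients solve the normal equations G · a = b where
  G_{ij} = <φ_i, φ_j> and b_i = <f, φ_i>, with φ_0 = 1, φ_1 = x, φ_2 = x^2.
G =
  [2, 0, 2/3]
  [0, 2/3, 0]
  [2/3, 0, 2/5],
b = (62/15, -4/5, 158/105).
Solving gives a_0 = 64/35, a_1 = -6/5, a_2 = 5/7, so
  g(x) = 5*x^2/7 - 6*x/5 + 64/35.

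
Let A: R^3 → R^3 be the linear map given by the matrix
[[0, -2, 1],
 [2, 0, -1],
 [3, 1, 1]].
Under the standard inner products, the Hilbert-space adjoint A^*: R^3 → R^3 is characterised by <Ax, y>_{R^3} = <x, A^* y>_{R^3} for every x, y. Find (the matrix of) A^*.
A^* = A^T =
[[0, 2, 3],
 [-2, 0, 1],
 [1, -1, 1]]

For real matrices with standard dot products, the defining identity <Ax, y> = <x, A^* y> gives (Ax)^T y = x^T (A^*) y, i.e. x^T A^T y = x^T (A^*) y. Since this holds for all x, y, we must have A^* = A^T. Therefore
A^* =
[[0, 2, 3],
 [-2, 0, 1],
 [1, -1, 1]].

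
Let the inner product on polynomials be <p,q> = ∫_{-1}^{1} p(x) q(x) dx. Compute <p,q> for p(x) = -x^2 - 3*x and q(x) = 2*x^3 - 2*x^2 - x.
<p,q> = 2/5

Expand the product: p(x)·q(x) = -2*x^5 - 4*x^4 + 7*x^3 + 3*x^2.
∫_{-1}^{1} of each monomial x^k gives [2/(k+1) if k even, 0 if k odd]. Integrating term-by-term (or equivalently evaluating the antiderivative F(x) = -x^6/3 - 4*x^5/5 + 7*x^4/4 + x^3 at the endpoints):
  F(1) − F(−1) = 97/60 − (73/60) = 2/5.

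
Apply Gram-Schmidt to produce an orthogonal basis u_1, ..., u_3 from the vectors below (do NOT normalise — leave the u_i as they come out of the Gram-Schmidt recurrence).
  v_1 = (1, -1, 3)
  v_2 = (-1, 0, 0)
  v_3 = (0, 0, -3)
Orthogonal basis:
  u_1 = (1, -1, 3)
  u_2 = (-10/11, -1/11, 3/11)
  u_3 = (0, -9/10, -3/10)

Apply the Gram-Schmidt recurrence
  u_1 = v_1
  u_i = v_i − Σ_{j<i} ((v_i · u_j) / (u_j · u_j)) · u_j.

Step by step this gives:
  u_1 = (1, -1, 3)
  u_2 = (-10/11, -1/11, 3/11)
  u_3 = (0, -9/10, -3/10)

Orthogonality check:
  u_2 · u_1 = 0 (should be 0)
  u_3 · u_1 = 0 (should be 0)
  u_3 · u_2 = 0 (should be 0)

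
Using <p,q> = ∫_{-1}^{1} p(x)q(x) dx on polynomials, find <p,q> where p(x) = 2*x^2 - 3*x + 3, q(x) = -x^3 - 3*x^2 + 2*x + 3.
<p,q> = 54/5

Expand the product: p(x)·q(x) = -2*x^5 - 3*x^4 + 10*x^3 - 9*x^2 - 3*x + 9.
∫_{-1}^{1} of each monomial x^k gives [2/(k+1) if k even, 0 if k odd]. Integrating term-by-term (or equivalently evaluating the antiderivative F(x) = -x^6/3 - 3*x^5/5 + 5*x^4/2 - 3*x^3 - 3*x^2/2 + 9*x at the endpoints):
  F(1) − F(−1) = 91/15 − (-71/15) = 54/5.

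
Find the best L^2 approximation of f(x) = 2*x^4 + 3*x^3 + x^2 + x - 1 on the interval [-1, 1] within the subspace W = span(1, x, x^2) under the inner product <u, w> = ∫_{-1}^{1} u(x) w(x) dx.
g(x) = 19*x^2/7 + 14*x/5 - 41/35

The best approximation g ∈ W is the orthogonal projection of f onto W. Writing g = a_0 + a_1 x + a_2 x^2, the coefficients solve the normal equations G · a = b where
  G_{ij} = <φ_i, φ_j> and b_i = <f, φ_i>, with φ_0 = 1, φ_1 = x, φ_2 = x^2.
G =
  [2, 0, 2/3]
  [0, 2/3, 0]
  [2/3, 0, 2/5],
b = (-8/15, 28/15, 32/105).
Solving gives a_0 = -41/35, a_1 = 14/5, a_2 = 19/7, so
  g(x) = 19*x^2/7 + 14*x/5 - 41/35.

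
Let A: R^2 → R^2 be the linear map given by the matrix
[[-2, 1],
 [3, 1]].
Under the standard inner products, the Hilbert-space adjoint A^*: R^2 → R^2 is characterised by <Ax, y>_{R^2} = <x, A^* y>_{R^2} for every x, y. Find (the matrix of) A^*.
A^* = A^T =
[[-2, 3],
 [1, 1]]

For real matrices with standard dot products, the defining identity <Ax, y> = <x, A^* y> gives (Ax)^T y = x^T (A^*) y, i.e. x^T A^T y = x^T (A^*) y. Since this holds for all x, y, we must have A^* = A^T. Therefore
A^* =
[[-2, 3],
 [1, 1]].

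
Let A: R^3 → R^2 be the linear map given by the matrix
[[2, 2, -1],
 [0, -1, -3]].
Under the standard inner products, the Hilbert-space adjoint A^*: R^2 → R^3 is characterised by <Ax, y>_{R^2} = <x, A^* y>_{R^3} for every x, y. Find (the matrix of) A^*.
A^* = A^T =
[[2, 0],
 [2, -1],
 [-1, -3]]

For real matrices with standard dot products, the defining identity <Ax, y> = <x, A^* y> gives (Ax)^T y = x^T (A^*) y, i.e. x^T A^T y = x^T (A^*) y. Since this holds for all x, y, we must have A^* = A^T. Therefore
A^* =
[[2, 0],
 [2, -1],
 [-1, -3]].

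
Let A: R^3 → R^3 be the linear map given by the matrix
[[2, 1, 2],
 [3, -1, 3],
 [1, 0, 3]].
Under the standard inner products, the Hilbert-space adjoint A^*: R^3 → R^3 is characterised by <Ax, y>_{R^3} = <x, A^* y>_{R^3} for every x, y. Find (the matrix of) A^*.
A^* = A^T =
[[2, 3, 1],
 [1, -1, 0],
 [2, 3, 3]]

For real matrices with standard dot products, the defining identity <Ax, y> = <x, A^* y> gives (Ax)^T y = x^T (A^*) y, i.e. x^T A^T y = x^T (A^*) y. Since this holds for all x, y, we must have A^* = A^T. Therefore
A^* =
[[2, 3, 1],
 [1, -1, 0],
 [2, 3, 3]].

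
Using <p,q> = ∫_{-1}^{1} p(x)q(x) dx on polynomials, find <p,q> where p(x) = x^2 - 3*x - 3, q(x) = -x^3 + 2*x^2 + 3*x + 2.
<p,q> = -56/3

Expand the product: p(x)·q(x) = -x^5 + 5*x^4 - 13*x^2 - 15*x - 6.
∫_{-1}^{1} of each monomial x^k gives [2/(k+1) if k even, 0 if k odd]. Integrating term-by-term (or equivalently evaluating the antiderivative F(x) = -x^6/6 + x^5 - 13*x^3/3 - 15*x^2/2 - 6*x at the endpoints):
  F(1) − F(−1) = -17 − (5/3) = -56/3.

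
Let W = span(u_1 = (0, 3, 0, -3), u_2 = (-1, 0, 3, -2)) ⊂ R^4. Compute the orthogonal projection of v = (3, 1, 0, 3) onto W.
proj_W(v) = (7/12, -5/12, -7/4, 19/12)

Set up U = [u_1 | ... | u_2] ∈ R^(4×2). The projector onto W = col(U) is P = U (U^T U)^(-1) U^T.
Compute U^T U =
  [18, 6]
  [6, 14],
and U^T v = (-6, -9).
Solve U^T U · c = U^T v for the coefficients: c = (-5/36, -7/12). The projection is proj_W(v) = U c.
Check: (v - proj_W(v)) · u_1 = 0  (should be 0).
Check: (v - proj_W(v)) · u_2 = 0  (should be 0).
Result: proj_W(v) = (7/12, -5/12, -7/4, 19/12).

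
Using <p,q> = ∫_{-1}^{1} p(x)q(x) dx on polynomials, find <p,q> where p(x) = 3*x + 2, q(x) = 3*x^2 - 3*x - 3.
<p,q> = -14

Expand the product: p(x)·q(x) = 9*x^3 - 3*x^2 - 15*x - 6.
∫_{-1}^{1} of each monomial x^k gives [2/(k+1) if k even, 0 if k odd]. Integrating term-by-term (or equivalently evaluating the antiderivative F(x) = 9*x^4/4 - x^3 - 15*x^2/2 - 6*x at the endpoints):
  F(1) − F(−1) = -49/4 − (7/4) = -14.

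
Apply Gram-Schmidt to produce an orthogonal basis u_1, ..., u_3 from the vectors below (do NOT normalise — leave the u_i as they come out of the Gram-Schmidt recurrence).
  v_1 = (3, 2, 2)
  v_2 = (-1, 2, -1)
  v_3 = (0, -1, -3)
Orthogonal basis:
  u_1 = (3, 2, 2)
  u_2 = (-14/17, 36/17, -15/17)
  u_3 = (150/101, -25/101, -200/101)

Apply the Gram-Schmidt recurrence
  u_1 = v_1
  u_i = v_i − Σ_{j<i} ((v_i · u_j) / (u_j · u_j)) · u_j.

Step by step this gives:
  u_1 = (3, 2, 2)
  u_2 = (-14/17, 36/17, -15/17)
  u_3 = (150/101, -25/101, -200/101)

Orthogonality check:
  u_2 · u_1 = 0 (should be 0)
  u_3 · u_1 = 0 (should be 0)
  u_3 · u_2 = 0 (should be 0)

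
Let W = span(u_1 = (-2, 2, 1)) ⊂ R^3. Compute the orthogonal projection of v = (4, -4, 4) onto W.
proj_W(v) = (8/3, -8/3, -4/3)

Set up U = [u_1 | ... | u_1] ∈ R^(3×1). The projector onto W = col(U) is P = U (U^T U)^(-1) U^T.
Compute U^T U =
  [9],
and U^T v = (-12).
Solve U^T U · c = U^T v for the coefficients: c = (-4/3). The projection is proj_W(v) = U c.
Check: (v - proj_W(v)) · u_1 = 0  (should be 0).
Result: proj_W(v) = (8/3, -8/3, -4/3).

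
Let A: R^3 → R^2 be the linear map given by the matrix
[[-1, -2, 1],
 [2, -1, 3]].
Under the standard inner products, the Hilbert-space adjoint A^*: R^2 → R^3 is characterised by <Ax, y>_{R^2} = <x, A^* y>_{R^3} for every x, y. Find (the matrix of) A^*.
A^* = A^T =
[[-1, 2],
 [-2, -1],
 [1, 3]]

For real matrices with standard dot products, the defining identity <Ax, y> = <x, A^* y> gives (Ax)^T y = x^T (A^*) y, i.e. x^T A^T y = x^T (A^*) y. Since this holds for all x, y, we must have A^* = A^T. Therefore
A^* =
[[-1, 2],
 [-2, -1],
 [1, 3]].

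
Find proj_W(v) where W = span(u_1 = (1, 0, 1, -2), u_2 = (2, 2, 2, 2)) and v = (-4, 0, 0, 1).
proj_W(v) = (-7/4, -3/4, -7/4, 5/4)

Set up U = [u_1 | ... | u_2] ∈ R^(4×2). The projector onto W = col(U) is P = U (U^T U)^(-1) U^T.
Compute U^T U =
  [6, 0]
  [0, 16],
and U^T v = (-6, -6).
Solve U^T U · c = U^T v for the coefficients: c = (-1, -3/8). The projection is proj_W(v) = U c.
Check: (v - proj_W(v)) · u_1 = 0  (should be 0).
Check: (v - proj_W(v)) · u_2 = 0  (should be 0).
Result: proj_W(v) = (-7/4, -3/4, -7/4, 5/4).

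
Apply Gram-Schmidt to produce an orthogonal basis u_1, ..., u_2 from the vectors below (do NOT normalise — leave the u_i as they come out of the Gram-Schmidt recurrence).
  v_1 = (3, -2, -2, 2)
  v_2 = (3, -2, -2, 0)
Orthogonal basis:
  u_1 = (3, -2, -2, 2)
  u_2 = (4/7, -8/21, -8/21, -34/21)

Apply the Gram-Schmidt recurrence
  u_1 = v_1
  u_i = v_i − Σ_{j<i} ((v_i · u_j) / (u_j · u_j)) · u_j.

Step by step this gives:
  u_1 = (3, -2, -2, 2)
  u_2 = (4/7, -8/21, -8/21, -34/21)

Orthogonality check:
  u_2 · u_1 = 0 (should be 0)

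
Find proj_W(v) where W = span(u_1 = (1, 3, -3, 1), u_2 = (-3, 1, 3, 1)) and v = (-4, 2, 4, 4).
proj_W(v) = (-32/7, 19/7, 27/7, 2)

Set up U = [u_1 | ... | u_2] ∈ R^(4×2). The projector onto W = col(U) is P = U (U^T U)^(-1) U^T.
Compute U^T U =
  [20, -8]
  [-8, 20],
and U^T v = (-6, 30).
Solve U^T U · c = U^T v for the coefficients: c = (5/14, 23/14). The projection is proj_W(v) = U c.
Check: (v - proj_W(v)) · u_1 = 0  (should be 0).
Check: (v - proj_W(v)) · u_2 = 0  (should be 0).
Result: proj_W(v) = (-32/7, 19/7, 27/7, 2).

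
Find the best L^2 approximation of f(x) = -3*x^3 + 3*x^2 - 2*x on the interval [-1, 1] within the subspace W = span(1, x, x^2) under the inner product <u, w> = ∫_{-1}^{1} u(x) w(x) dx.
g(x) = 3*x^2 - 19*x/5

The best approximation g ∈ W is the orthogonal projection of f onto W. Writing g = a_0 + a_1 x + a_2 x^2, the coefficients solve the normal equations G · a = b where
  G_{ij} = <φ_i, φ_j> and b_i = <f, φ_i>, with φ_0 = 1, φ_1 = x, φ_2 = x^2.
G =
  [2, 0, 2/3]
  [0, 2/3, 0]
  [2/3, 0, 2/5],
b = (2, -38/15, 6/5).
Solving gives a_0 = 0, a_1 = -19/5, a_2 = 3, so
  g(x) = 3*x^2 - 19*x/5.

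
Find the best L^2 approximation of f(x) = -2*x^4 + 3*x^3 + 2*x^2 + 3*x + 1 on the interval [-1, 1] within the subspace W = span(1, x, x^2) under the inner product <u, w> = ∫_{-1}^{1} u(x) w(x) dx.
g(x) = 2*x^2/7 + 24*x/5 + 41/35

The best approximation g ∈ W is the orthogonal projection of f onto W. Writing g = a_0 + a_1 x + a_2 x^2, the coefficients solve the normal equations G · a = b where
  G_{ij} = <φ_i, φ_j> and b_i = <f, φ_i>, with φ_0 = 1, φ_1 = x, φ_2 = x^2.
G =
  [2, 0, 2/3]
  [0, 2/3, 0]
  [2/3, 0, 2/5],
b = (38/15, 16/5, 94/105).
Solving gives a_0 = 41/35, a_1 = 24/5, a_2 = 2/7, so
  g(x) = 2*x^2/7 + 24*x/5 + 41/35.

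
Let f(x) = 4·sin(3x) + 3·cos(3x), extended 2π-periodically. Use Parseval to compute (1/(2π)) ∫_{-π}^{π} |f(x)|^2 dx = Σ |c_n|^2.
Σ |c_n|^2 = 25/2

Expand |f|^2 and use orthogonality of {sin(nx), cos(mx)} on [-π, π]:
  ∫_{-π}^{π} sin(nx)^2 dx = π, ∫ cos(mx)^2 dx = π, and cross terms integrate to 0.
So ∫_{-π}^{π} f(x)^2 dx = 4^2 · π + 3^2 · π = (16 + 9)π.
Divide by 2π: (16 + 9)/2 = 25/2.
By Parseval, this equals Σ |c_n|^2.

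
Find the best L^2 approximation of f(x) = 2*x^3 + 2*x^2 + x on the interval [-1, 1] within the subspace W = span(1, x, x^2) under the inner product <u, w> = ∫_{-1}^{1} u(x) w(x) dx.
g(x) = 2*x^2 + 11*x/5

The best approximation g ∈ W is the orthogonal projection of f onto W. Writing g = a_0 + a_1 x + a_2 x^2, the coefficients solve the normal equations G · a = b where
  G_{ij} = <φ_i, φ_j> and b_i = <f, φ_i>, with φ_0 = 1, φ_1 = x, φ_2 = x^2.
G =
  [2, 0, 2/3]
  [0, 2/3, 0]
  [2/3, 0, 2/5],
b = (4/3, 22/15, 4/5).
Solving gives a_0 = 0, a_1 = 11/5, a_2 = 2, so
  g(x) = 2*x^2 + 11*x/5.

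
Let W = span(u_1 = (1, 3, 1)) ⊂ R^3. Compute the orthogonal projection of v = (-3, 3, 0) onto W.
proj_W(v) = (6/11, 18/11, 6/11)

Set up U = [u_1 | ... | u_1] ∈ R^(3×1). The projector onto W = col(U) is P = U (U^T U)^(-1) U^T.
Compute U^T U =
  [11],
and U^T v = (6).
Solve U^T U · c = U^T v for the coefficients: c = (6/11). The projection is proj_W(v) = U c.
Check: (v - proj_W(v)) · u_1 = 0  (should be 0).
Result: proj_W(v) = (6/11, 18/11, 6/11).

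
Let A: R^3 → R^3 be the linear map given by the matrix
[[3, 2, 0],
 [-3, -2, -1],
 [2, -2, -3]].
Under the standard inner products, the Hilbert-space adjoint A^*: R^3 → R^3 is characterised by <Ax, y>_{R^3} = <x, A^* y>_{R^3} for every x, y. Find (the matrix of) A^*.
A^* = A^T =
[[3, -3, 2],
 [2, -2, -2],
 [0, -1, -3]]

For real matrices with standard dot products, the defining identity <Ax, y> = <x, A^* y> gives (Ax)^T y = x^T (A^*) y, i.e. x^T A^T y = x^T (A^*) y. Since this holds for all x, y, we must have A^* = A^T. Therefore
A^* =
[[3, -3, 2],
 [2, -2, -2],
 [0, -1, -3]].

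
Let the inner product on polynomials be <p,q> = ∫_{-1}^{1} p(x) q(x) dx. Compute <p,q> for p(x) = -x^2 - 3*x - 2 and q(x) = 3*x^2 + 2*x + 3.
<p,q> = -116/5

Expand the product: p(x)·q(x) = -3*x^4 - 11*x^3 - 15*x^2 - 13*x - 6.
∫_{-1}^{1} of each monomial x^k gives [2/(k+1) if k even, 0 if k odd]. Integrating term-by-term (or equivalently evaluating the antiderivative F(x) = -3*x^5/5 - 11*x^4/4 - 5*x^3 - 13*x^2/2 - 6*x at the endpoints):
  F(1) − F(−1) = -417/20 − (47/20) = -116/5.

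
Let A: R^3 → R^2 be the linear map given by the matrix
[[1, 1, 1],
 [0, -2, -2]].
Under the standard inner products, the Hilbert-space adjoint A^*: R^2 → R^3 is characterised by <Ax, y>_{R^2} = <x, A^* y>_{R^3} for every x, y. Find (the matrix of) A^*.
A^* = A^T =
[[1, 0],
 [1, -2],
 [1, -2]]

For real matrices with standard dot products, the defining identity <Ax, y> = <x, A^* y> gives (Ax)^T y = x^T (A^*) y, i.e. x^T A^T y = x^T (A^*) y. Since this holds for all x, y, we must have A^* = A^T. Therefore
A^* =
[[1, 0],
 [1, -2],
 [1, -2]].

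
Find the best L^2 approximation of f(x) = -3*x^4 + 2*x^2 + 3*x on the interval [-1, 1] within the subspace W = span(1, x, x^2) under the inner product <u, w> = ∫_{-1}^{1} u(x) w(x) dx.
g(x) = -4*x^2/7 + 3*x + 9/35

The best approximation g ∈ W is the orthogonal projection of f onto W. Writing g = a_0 + a_1 x + a_2 x^2, the coefficients solve the normal equations G · a = b where
  G_{ij} = <φ_i, φ_j> and b_i = <f, φ_i>, with φ_0 = 1, φ_1 = x, φ_2 = x^2.
G =
  [2, 0, 2/3]
  [0, 2/3, 0]
  [2/3, 0, 2/5],
b = (2/15, 2, -2/35).
Solving gives a_0 = 9/35, a_1 = 3, a_2 = -4/7, so
  g(x) = -4*x^2/7 + 3*x + 9/35.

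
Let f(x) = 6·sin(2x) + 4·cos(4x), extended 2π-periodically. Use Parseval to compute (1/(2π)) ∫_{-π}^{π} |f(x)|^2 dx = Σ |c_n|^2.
Σ |c_n|^2 = 26

Expand |f|^2 and use orthogonality of {sin(nx), cos(mx)} on [-π, π]:
  ∫_{-π}^{π} sin(nx)^2 dx = π, ∫ cos(mx)^2 dx = π, and cross terms integrate to 0.
So ∫_{-π}^{π} f(x)^2 dx = 6^2 · π + 4^2 · π = (36 + 16)π.
Divide by 2π: (36 + 16)/2 = 26.
By Parseval, this equals Σ |c_n|^2.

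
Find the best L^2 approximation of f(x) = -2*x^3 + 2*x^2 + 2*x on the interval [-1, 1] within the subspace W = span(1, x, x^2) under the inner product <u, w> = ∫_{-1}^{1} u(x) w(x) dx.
g(x) = 2*x^2 + 4*x/5

The best approximation g ∈ W is the orthogonal projection of f onto W. Writing g = a_0 + a_1 x + a_2 x^2, the coefficients solve the normal equations G · a = b where
  G_{ij} = <φ_i, φ_j> and b_i = <f, φ_i>, with φ_0 = 1, φ_1 = x, φ_2 = x^2.
G =
  [2, 0, 2/3]
  [0, 2/3, 0]
  [2/3, 0, 2/5],
b = (4/3, 8/15, 4/5).
Solving gives a_0 = 0, a_1 = 4/5, a_2 = 2, so
  g(x) = 2*x^2 + 4*x/5.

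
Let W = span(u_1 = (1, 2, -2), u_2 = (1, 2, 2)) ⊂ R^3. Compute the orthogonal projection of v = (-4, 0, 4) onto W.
proj_W(v) = (-4/5, -8/5, 4)

Set up U = [u_1 | ... | u_2] ∈ R^(3×2). The projector onto W = col(U) is P = U (U^T U)^(-1) U^T.
Compute U^T U =
  [9, 1]
  [1, 9],
and U^T v = (-12, 4).
Solve U^T U · c = U^T v for the coefficients: c = (-7/5, 3/5). The projection is proj_W(v) = U c.
Check: (v - proj_W(v)) · u_1 = 0  (should be 0).
Check: (v - proj_W(v)) · u_2 = 0  (should be 0).
Result: proj_W(v) = (-4/5, -8/5, 4).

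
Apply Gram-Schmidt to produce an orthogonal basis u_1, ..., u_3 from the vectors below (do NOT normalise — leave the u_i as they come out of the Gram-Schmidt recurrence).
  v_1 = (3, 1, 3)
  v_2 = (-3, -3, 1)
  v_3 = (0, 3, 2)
Orthogonal basis:
  u_1 = (3, 1, 3)
  u_2 = (-30/19, -48/19, 46/19)
  u_3 = (-12/7, 72/35, 36/35)

Apply the Gram-Schmidt recurrence
  u_1 = v_1
  u_i = v_i − Σ_{j<i} ((v_i · u_j) / (u_j · u_j)) · u_j.

Step by step this gives:
  u_1 = (3, 1, 3)
  u_2 = (-30/19, -48/19, 46/19)
  u_3 = (-12/7, 72/35, 36/35)

Orthogonality check:
  u_2 · u_1 = 0 (should be 0)
  u_3 · u_1 = 0 (should be 0)
  u_3 · u_2 = 0 (should be 0)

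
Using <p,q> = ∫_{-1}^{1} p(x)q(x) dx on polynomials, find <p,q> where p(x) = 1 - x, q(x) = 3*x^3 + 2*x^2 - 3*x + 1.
<p,q> = 62/15

Expand the product: p(x)·q(x) = -3*x^4 + x^3 + 5*x^2 - 4*x + 1.
∫_{-1}^{1} of each monomial x^k gives [2/(k+1) if k even, 0 if k odd]. Integrating term-by-term (or equivalently evaluating the antiderivative F(x) = -3*x^5/5 + x^4/4 + 5*x^3/3 - 2*x^2 + x at the endpoints):
  F(1) − F(−1) = 19/60 − (-229/60) = 62/15.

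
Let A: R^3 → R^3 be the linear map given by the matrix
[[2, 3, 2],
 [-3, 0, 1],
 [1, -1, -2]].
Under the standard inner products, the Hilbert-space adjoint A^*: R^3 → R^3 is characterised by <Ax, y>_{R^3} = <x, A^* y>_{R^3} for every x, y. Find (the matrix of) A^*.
A^* = A^T =
[[2, -3, 1],
 [3, 0, -1],
 [2, 1, -2]]

For real matrices with standard dot products, the defining identity <Ax, y> = <x, A^* y> gives (Ax)^T y = x^T (A^*) y, i.e. x^T A^T y = x^T (A^*) y. Since this holds for all x, y, we must have A^* = A^T. Therefore
A^* =
[[2, -3, 1],
 [3, 0, -1],
 [2, 1, -2]].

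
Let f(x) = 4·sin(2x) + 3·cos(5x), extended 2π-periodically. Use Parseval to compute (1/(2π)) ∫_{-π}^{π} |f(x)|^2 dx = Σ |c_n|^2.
Σ |c_n|^2 = 25/2

Expand |f|^2 and use orthogonality of {sin(nx), cos(mx)} on [-π, π]:
  ∫_{-π}^{π} sin(nx)^2 dx = π, ∫ cos(mx)^2 dx = π, and cross terms integrate to 0.
So ∫_{-π}^{π} f(x)^2 dx = 4^2 · π + 3^2 · π = (16 + 9)π.
Divide by 2π: (16 + 9)/2 = 25/2.
By Parseval, this equals Σ |c_n|^2.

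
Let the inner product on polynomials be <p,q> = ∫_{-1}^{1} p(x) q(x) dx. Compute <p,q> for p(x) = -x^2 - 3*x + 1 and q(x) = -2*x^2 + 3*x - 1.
<p,q> = -118/15

Expand the product: p(x)·q(x) = 2*x^4 + 3*x^3 - 10*x^2 + 6*x - 1.
∫_{-1}^{1} of each monomial x^k gives [2/(k+1) if k even, 0 if k odd]. Integrating term-by-term (or equivalently evaluating the antiderivative F(x) = 2*x^5/5 + 3*x^4/4 - 10*x^3/3 + 3*x^2 - x at the endpoints):
  F(1) − F(−1) = -11/60 − (461/60) = -118/15.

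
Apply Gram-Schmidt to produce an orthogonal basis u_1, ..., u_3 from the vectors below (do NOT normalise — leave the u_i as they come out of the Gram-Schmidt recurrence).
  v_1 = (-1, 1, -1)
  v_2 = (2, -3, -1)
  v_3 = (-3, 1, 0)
Orthogonal basis:
  u_1 = (-1, 1, -1)
  u_2 = (2/3, -5/3, -7/3)
  u_3 = (-18/13, -27/26, 9/26)

Apply the Gram-Schmidt recurrence
  u_1 = v_1
  u_i = v_i − Σ_{j<i} ((v_i · u_j) / (u_j · u_j)) · u_j.

Step by step this gives:
  u_1 = (-1, 1, -1)
  u_2 = (2/3, -5/3, -7/3)
  u_3 = (-18/13, -27/26, 9/26)

Orthogonality check:
  u_2 · u_1 = 0 (should be 0)
  u_3 · u_1 = 0 (should be 0)
  u_3 · u_2 = 0 (should be 0)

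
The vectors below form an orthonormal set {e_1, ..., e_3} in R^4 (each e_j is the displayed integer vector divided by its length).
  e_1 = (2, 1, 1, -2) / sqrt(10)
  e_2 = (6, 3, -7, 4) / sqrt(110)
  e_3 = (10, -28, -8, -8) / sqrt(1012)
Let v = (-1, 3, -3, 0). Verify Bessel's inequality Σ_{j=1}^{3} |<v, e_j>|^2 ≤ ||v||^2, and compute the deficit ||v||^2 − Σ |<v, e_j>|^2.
Σ |<v, e_j>|^2 = 241/23; ||v||^2 = 19; deficit = 196/23

Write each e_j = u_j / sqrt(<u_j, u_j>) where u_j is the displayed integer vector. Then <v, e_j> = <v, u_j> / sqrt(<u_j, u_j>), so |<v, e_j>|^2 = <v, u_j>^2 / <u_j, u_j>.
Coefficients: <v, e_1> = -2/sqrt(10), <v, e_2> = 24/sqrt(110), <v, e_3> = -70/sqrt(1012).
Square and sum: Σ |<v, e_j>|^2 = 241/23.
Compute ||v||^2 = v·v = 19.
Deficit = 19 − 241/23 = 196/23 ≥ 0, confirming Bessel's inequality. (The deficit equals ||v − Σ <v,e_j> e_j||^2, the squared distance from v to span{e_j}.)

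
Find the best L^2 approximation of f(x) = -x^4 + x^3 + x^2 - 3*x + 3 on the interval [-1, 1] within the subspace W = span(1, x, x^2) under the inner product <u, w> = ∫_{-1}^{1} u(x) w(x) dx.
g(x) = x^2/7 - 12*x/5 + 108/35

The best approximation g ∈ W is the orthogonal projection of f onto W. Writing g = a_0 + a_1 x + a_2 x^2, the coefficients solve the normal equations G · a = b where
  G_{ij} = <φ_i, φ_j> and b_i = <f, φ_i>, with φ_0 = 1, φ_1 = x, φ_2 = x^2.
G =
  [2, 0, 2/3]
  [0, 2/3, 0]
  [2/3, 0, 2/5],
b = (94/15, -8/5, 74/35).
Solving gives a_0 = 108/35, a_1 = -12/5, a_2 = 1/7, so
  g(x) = x^2/7 - 12*x/5 + 108/35.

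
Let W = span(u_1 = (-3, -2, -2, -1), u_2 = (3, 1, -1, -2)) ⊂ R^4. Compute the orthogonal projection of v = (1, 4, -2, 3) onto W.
proj_W(v) = (339/221, 242/221, 274/221, 161/221)

Set up U = [u_1 | ... | u_2] ∈ R^(4×2). The projector onto W = col(U) is P = U (U^T U)^(-1) U^T.
Compute U^T U =
  [18, -7]
  [-7, 15],
and U^T v = (-10, 3).
Solve U^T U · c = U^T v for the coefficients: c = (-129/221, -16/221). The projection is proj_W(v) = U c.
Check: (v - proj_W(v)) · u_1 = 0  (should be 0).
Check: (v - proj_W(v)) · u_2 = 0  (should be 0).
Result: proj_W(v) = (339/221, 242/221, 274/221, 161/221).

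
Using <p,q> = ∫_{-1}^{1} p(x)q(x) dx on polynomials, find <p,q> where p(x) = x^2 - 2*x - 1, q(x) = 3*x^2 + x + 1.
<p,q> = -52/15

Expand the product: p(x)·q(x) = 3*x^4 - 5*x^3 - 4*x^2 - 3*x - 1.
∫_{-1}^{1} of each monomial x^k gives [2/(k+1) if k even, 0 if k odd]. Integrating term-by-term (or equivalently evaluating the antiderivative F(x) = 3*x^5/5 - 5*x^4/4 - 4*x^3/3 - 3*x^2/2 - x at the endpoints):
  F(1) − F(−1) = -269/60 − (-61/60) = -52/15.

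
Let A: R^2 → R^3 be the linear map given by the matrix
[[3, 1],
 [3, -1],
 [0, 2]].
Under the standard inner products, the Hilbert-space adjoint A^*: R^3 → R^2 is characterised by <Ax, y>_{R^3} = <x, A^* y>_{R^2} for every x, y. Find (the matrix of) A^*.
A^* = A^T =
[[3, 3, 0],
 [1, -1, 2]]

For real matrices with standard dot products, the defining identity <Ax, y> = <x, A^* y> gives (Ax)^T y = x^T (A^*) y, i.e. x^T A^T y = x^T (A^*) y. Since this holds for all x, y, we must have A^* = A^T. Therefore
A^* =
[[3, 3, 0],
 [1, -1, 2]].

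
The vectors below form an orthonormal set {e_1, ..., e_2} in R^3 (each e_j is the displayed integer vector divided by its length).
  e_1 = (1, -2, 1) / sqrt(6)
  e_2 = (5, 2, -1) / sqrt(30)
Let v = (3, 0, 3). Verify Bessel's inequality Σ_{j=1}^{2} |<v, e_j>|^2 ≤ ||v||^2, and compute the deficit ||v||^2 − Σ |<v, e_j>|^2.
Σ |<v, e_j>|^2 = 54/5; ||v||^2 = 18; deficit = 36/5

Write each e_j = u_j / sqrt(<u_j, u_j>) where u_j is the displayed integer vector. Then <v, e_j> = <v, u_j> / sqrt(<u_j, u_j>), so |<v, e_j>|^2 = <v, u_j>^2 / <u_j, u_j>.
Coefficients: <v, e_1> = 6/sqrt(6), <v, e_2> = 12/sqrt(30).
Square and sum: Σ |<v, e_j>|^2 = 54/5.
Compute ||v||^2 = v·v = 18.
Deficit = 18 − 54/5 = 36/5 ≥ 0, confirming Bessel's inequality. (The deficit equals ||v − Σ <v,e_j> e_j||^2, the squared distance from v to span{e_j}.)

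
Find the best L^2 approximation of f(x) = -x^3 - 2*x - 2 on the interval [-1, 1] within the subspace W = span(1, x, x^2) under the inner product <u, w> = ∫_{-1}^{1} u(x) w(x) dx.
g(x) = -13*x/5 - 2

The best approximation g ∈ W is the orthogonal projection of f onto W. Writing g = a_0 + a_1 x + a_2 x^2, the coefficients solve the normal equations G · a = b where
  G_{ij} = <φ_i, φ_j> and b_i = <f, φ_i>, with φ_0 = 1, φ_1 = x, φ_2 = x^2.
G =
  [2, 0, 2/3]
  [0, 2/3, 0]
  [2/3, 0, 2/5],
b = (-4, -26/15, -4/3).
Solving gives a_0 = -2, a_1 = -13/5, a_2 = 0, so
  g(x) = -13*x/5 - 2.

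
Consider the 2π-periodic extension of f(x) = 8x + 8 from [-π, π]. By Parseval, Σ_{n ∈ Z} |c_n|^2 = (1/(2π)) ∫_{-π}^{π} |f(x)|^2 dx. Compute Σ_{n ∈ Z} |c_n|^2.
Σ |c_n|^2 = 64π^2/3 + 64

Expand and integrate term by term over [-π, π]:
  ∫ (8x)^2 dx = 64·(2π^3/3); ∫ 2·8·(8)·x dx = 0 (odd integrand); ∫ 8^2 dx = 64·2π.
So (1/(2π)) ∫_{-π}^{π} (8x + 8)^2 dx = 64π^2/3 + 64 = 64π^2/3 + 64.
Parseval ⇒ Σ |c_n|^2 = 64π^2/3 + 64.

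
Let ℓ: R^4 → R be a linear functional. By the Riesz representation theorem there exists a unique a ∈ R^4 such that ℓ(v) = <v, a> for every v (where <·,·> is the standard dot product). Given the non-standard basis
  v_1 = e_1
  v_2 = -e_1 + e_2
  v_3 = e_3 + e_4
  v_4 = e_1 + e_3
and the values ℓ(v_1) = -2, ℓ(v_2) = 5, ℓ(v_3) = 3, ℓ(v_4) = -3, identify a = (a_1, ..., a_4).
a = (-2, 3, -1, 4)

Write a = (a_1, ..., a_4) in the standard basis. For each basis vector v_i, ℓ(v_i) = <v_i, a> is a linear equation in the a_j's. Collect the n equations into a matrix system V a = ℓ, where row i of V is v_i (expressed in the standard basis). Since V is invertible (lower-triangular with 1s on the diagonal, up to permutation), solve by back-substitution:
  V =
[[1, 0, 0, 0],
 [-1, 1, 0, 0],
 [0, 0, 1, 1],
 [1, 0, 1, 0]]
  V a = (-2, 5, 3, -3)
Solving gives a = (-2, 3, -1, 4).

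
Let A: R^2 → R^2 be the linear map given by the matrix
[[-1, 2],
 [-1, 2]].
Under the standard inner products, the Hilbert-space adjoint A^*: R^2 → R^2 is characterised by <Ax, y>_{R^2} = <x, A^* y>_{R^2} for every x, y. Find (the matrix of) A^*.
A^* = A^T =
[[-1, -1],
 [2, 2]]

For real matrices with standard dot products, the defining identity <Ax, y> = <x, A^* y> gives (Ax)^T y = x^T (A^*) y, i.e. x^T A^T y = x^T (A^*) y. Since this holds for all x, y, we must have A^* = A^T. Therefore
A^* =
[[-1, -1],
 [2, 2]].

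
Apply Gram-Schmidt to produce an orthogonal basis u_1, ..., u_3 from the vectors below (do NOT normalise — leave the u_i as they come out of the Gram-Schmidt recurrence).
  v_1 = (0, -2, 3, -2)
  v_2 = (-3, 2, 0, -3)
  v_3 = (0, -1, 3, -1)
Orthogonal basis:
  u_1 = (0, -2, 3, -2)
  u_2 = (-3, 38/17, -6/17, -47/17)
  u_3 = (-27/370, 108/185, 129/185, 171/370)

Apply the Gram-Schmidt recurrence
  u_1 = v_1
  u_i = v_i − Σ_{j<i} ((v_i · u_j) / (u_j · u_j)) · u_j.

Step by step this gives:
  u_1 = (0, -2, 3, -2)
  u_2 = (-3, 38/17, -6/17, -47/17)
  u_3 = (-27/370, 108/185, 129/185, 171/370)

Orthogonality check:
  u_2 · u_1 = 0 (should be 0)
  u_3 · u_1 = 0 (should be 0)
  u_3 · u_2 = 0 (should be 0)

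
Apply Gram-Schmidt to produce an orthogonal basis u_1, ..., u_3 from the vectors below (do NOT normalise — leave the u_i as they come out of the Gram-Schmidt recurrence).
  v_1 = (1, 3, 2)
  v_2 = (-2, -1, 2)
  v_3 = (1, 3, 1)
Orthogonal basis:
  u_1 = (1, 3, 2)
  u_2 = (-27/14, -11/14, 15/7)
  u_3 = (-8/25, 6/25, -1/5)

Apply the Gram-Schmidt recurrence
  u_1 = v_1
  u_i = v_i − Σ_{j<i} ((v_i · u_j) / (u_j · u_j)) · u_j.

Step by step this gives:
  u_1 = (1, 3, 2)
  u_2 = (-27/14, -11/14, 15/7)
  u_3 = (-8/25, 6/25, -1/5)

Orthogonality check:
  u_2 · u_1 = 0 (should be 0)
  u_3 · u_1 = 0 (should be 0)
  u_3 · u_2 = 0 (should be 0)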